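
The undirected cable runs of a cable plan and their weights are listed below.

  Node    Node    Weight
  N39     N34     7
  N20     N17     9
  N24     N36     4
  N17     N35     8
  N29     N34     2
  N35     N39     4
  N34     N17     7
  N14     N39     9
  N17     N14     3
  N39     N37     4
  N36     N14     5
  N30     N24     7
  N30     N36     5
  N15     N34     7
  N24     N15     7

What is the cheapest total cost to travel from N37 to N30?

23

Enumerating some paths:
N37–N39–N14–N36–N30: 4+9+5+5 = 23
N37–N39–N14–N36–N24–N30: 4+9+5+4+7 = 29
N37–N39–N35–N17–N14–N36–N30: 4+4+8+3+5+5 = 29
The minimum is 23 via N37–N39–N14–N36–N30.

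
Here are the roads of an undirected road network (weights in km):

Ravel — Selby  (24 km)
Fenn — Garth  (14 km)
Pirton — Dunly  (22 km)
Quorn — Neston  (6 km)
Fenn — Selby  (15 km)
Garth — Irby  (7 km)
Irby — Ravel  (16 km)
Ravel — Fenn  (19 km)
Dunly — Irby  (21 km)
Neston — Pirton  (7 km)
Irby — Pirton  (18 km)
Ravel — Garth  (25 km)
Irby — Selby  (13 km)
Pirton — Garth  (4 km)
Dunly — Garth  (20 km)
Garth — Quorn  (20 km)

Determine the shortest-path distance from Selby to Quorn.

Shortest distances from Selby:
Selby: 0
Irby: 13  (via Selby)
Fenn: 15  (via Selby)
Garth: 20  (via Irby)
Ravel: 24  (via Selby)
Pirton: 24  (via Garth)
Neston: 31  (via Pirton)
Dunly: 34  (via Irby)
Quorn: 37  (via Neston)
Shortest route: Selby–Irby–Garth–Pirton–Neston–Quorn = 37 km.

37 km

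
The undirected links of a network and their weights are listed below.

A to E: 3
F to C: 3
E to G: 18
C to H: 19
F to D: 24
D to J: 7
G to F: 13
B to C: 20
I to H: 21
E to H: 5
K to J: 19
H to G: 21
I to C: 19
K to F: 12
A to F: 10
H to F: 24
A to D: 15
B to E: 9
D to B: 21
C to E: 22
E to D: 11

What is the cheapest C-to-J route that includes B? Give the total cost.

47

Best C to B: C → B costing 20
Best B to J: B → E → D → J costing 27
Total via B: 20 + 27 = 47.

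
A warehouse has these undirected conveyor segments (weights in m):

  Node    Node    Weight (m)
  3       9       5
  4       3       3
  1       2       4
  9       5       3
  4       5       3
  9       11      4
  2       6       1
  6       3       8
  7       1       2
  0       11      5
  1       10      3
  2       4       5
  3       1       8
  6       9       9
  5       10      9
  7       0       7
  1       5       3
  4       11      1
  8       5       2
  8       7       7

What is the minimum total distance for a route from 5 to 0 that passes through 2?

Best 5 to 2: 5 → 1 → 2 costing 7
Best 2 to 0: 2 → 4 → 11 → 0 costing 11
Total via 2: 7 + 11 = 18 m.

18 m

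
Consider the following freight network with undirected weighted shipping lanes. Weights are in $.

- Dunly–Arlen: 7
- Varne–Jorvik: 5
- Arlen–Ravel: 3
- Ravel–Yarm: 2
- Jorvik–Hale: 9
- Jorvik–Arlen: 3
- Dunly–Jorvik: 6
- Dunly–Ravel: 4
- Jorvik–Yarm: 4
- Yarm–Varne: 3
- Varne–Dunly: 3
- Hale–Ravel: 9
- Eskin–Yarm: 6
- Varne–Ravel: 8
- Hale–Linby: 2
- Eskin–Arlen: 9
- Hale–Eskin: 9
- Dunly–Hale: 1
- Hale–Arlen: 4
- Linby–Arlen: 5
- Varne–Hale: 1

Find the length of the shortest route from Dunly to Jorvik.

$6

Shortest distances from Dunly:
Dunly: 0
Hale: 1  (via Dunly)
Varne: 2  (via Hale)
Linby: 3  (via Hale)
Ravel: 4  (via Dunly)
Arlen: 5  (via Hale)
Yarm: 5  (via Varne)
Jorvik: 6  (via Dunly)
Shortest route: Dunly–Jorvik = $6.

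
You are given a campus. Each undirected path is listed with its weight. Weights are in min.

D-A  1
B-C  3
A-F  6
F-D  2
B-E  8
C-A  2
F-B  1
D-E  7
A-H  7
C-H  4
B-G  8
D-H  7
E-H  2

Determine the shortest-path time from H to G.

15 min

Settle nodes by increasing distance from H:
H: 0
E: 2  (via H)
C: 4  (via H)
A: 6  (via C)
B: 7  (via C)
D: 7  (via H)
F: 8  (via B)
G: 15  (via B)
Shortest route: H → C → B → G = 15 min.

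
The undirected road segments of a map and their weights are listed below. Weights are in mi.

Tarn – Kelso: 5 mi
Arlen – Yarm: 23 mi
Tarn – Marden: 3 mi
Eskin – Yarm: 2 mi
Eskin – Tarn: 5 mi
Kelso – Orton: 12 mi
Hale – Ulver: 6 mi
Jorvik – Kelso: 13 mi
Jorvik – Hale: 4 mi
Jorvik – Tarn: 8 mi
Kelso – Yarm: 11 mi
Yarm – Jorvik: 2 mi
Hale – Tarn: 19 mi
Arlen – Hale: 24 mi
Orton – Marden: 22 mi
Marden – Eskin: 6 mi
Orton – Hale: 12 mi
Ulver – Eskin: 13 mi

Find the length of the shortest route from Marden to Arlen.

31 mi

Running Dijkstra from Marden:
Marden: 0
Tarn: 3  (via Marden)
Eskin: 6  (via Marden)
Yarm: 8  (via Eskin)
Kelso: 8  (via Tarn)
Jorvik: 10  (via Yarm)
Hale: 14  (via Jorvik)
Ulver: 19  (via Eskin)
Orton: 20  (via Kelso)
Arlen: 31  (via Yarm)
Shortest route: Marden → Eskin → Yarm → Arlen = 31 mi.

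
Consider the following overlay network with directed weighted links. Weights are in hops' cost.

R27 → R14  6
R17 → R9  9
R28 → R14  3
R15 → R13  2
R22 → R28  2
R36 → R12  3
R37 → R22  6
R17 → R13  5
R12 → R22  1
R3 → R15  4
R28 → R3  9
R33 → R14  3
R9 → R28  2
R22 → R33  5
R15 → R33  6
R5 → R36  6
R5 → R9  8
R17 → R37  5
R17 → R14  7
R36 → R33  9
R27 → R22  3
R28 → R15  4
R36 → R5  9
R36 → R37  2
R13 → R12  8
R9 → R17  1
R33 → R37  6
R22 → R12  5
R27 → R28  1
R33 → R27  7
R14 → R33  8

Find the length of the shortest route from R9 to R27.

19 hops' cost

Settle nodes by increasing distance from R9:
R9: 0
R17: 1  (via R9)
R28: 2  (via R9)
R14: 5  (via R28)
R13: 6  (via R17)
R37: 6  (via R17)
R15: 6  (via R28)
R3: 11  (via R28)
R33: 12  (via R15)
R22: 12  (via R37)
R12: 14  (via R13)
R27: 19  (via R33)
Shortest route: R9–R28–R15–R33–R27 = 19 hops' cost.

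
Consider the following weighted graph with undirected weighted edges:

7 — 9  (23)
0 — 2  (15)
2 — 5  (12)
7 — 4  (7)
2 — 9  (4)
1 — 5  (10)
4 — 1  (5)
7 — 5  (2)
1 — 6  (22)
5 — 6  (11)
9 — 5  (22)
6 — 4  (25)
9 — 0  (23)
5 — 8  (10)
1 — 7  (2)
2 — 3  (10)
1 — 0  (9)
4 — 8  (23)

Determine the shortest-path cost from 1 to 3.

Running Dijkstra from 1:
1: 0
7: 2  (via 1)
5: 4  (via 7)
4: 5  (via 1)
0: 9  (via 1)
8: 14  (via 5)
6: 15  (via 5)
2: 16  (via 5)
9: 20  (via 2)
3: 26  (via 2)
Shortest route: 1–7–5–2–3 = 26.

26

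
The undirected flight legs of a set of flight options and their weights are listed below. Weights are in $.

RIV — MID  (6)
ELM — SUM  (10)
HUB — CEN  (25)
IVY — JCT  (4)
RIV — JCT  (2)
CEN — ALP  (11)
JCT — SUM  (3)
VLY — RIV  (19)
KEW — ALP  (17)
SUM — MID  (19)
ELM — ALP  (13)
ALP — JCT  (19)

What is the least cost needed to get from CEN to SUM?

$33

Compare a few routes:
CEN → ALP → JCT → SUM: 11+19+3 = 33
CEN → ALP → JCT → RIV → MID → SUM: 11+19+2+6+19 = 57
CEN → ALP → ELM → SUM: 11+13+10 = 34
The minimum is $33 via CEN → ALP → JCT → SUM.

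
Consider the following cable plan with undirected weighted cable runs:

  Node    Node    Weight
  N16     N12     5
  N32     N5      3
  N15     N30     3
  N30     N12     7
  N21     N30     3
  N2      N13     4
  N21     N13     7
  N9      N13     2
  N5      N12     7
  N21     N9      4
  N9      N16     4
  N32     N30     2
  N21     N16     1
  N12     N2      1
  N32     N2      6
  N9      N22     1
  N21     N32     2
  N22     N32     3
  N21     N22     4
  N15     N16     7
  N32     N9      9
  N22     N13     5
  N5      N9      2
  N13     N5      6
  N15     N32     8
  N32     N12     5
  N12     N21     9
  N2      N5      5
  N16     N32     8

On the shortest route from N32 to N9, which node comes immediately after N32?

Candidate routes:
N32 - N21 - N9: 2+4 = 6
N32 - N5 - N9: 3+2 = 5
N32 - N22 - N9: 3+1 = 4
N32 - N21 - N16 - N9: 2+1+4 = 7
The minimum is 4 via N32 - N22 - N9.
So from N32 the first move is to N22.

N22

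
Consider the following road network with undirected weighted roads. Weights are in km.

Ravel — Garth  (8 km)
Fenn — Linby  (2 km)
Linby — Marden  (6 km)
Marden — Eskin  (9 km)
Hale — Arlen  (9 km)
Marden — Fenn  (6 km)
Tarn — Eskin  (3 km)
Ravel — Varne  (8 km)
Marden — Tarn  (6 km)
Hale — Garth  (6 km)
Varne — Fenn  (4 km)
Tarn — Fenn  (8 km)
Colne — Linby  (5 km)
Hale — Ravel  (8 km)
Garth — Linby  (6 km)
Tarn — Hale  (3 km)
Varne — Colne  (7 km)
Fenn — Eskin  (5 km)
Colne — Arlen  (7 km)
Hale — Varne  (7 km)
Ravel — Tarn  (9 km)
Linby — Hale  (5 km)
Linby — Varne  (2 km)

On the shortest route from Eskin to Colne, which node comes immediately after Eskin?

Enumerating some paths:
Eskin → Fenn → Linby → Varne → Colne: 5+2+2+7 = 16
Eskin → Fenn → Linby → Colne: 5+2+5 = 12
Eskin → Fenn → Varne → Colne: 5+4+7 = 16
Cheapest is Eskin → Fenn → Linby → Colne at 12 km.
So from Eskin the first move is to Fenn.

Fenn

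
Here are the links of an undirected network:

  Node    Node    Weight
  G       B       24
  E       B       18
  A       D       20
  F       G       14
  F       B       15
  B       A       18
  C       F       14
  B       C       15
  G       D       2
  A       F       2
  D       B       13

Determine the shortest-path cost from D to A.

Enumerating some paths:
D → G → F → A: 2+14+2 = 18
D → A: 20 = 20
The minimum is 18 via D → G → F → A.

18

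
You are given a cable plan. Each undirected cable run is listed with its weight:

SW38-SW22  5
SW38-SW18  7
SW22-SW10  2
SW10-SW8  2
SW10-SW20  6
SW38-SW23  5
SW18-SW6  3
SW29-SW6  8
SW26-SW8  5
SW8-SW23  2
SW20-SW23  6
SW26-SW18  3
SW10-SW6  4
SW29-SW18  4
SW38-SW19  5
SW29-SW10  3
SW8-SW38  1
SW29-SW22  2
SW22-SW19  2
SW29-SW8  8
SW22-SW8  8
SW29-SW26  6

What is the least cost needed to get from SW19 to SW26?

10

Shortest distances from SW19:
SW19: 0
SW22: 2  (via SW19)
SW10: 4  (via SW22)
SW29: 4  (via SW22)
SW38: 5  (via SW19)
SW8: 6  (via SW10)
SW18: 8  (via SW29)
SW23: 8  (via SW8)
SW6: 8  (via SW10)
SW26: 10  (via SW29)
Shortest route: SW19–SW22–SW29–SW26 = 10.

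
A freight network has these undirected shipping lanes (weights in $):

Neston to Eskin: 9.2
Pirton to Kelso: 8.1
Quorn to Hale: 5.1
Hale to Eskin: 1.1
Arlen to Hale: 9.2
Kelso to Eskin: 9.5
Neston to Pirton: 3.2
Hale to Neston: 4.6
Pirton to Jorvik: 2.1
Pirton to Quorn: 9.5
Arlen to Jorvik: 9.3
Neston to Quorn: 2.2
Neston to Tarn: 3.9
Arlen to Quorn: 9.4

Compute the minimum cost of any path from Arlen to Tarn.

$15.5

Settle nodes by increasing distance from Arlen:
Arlen: 0
Hale: 9.2  (via Arlen)
Jorvik: 9.3  (via Arlen)
Quorn: 9.4  (via Arlen)
Eskin: 10.3  (via Hale)
Pirton: 11.4  (via Jorvik)
Neston: 11.6  (via Quorn)
Tarn: 15.5  (via Neston)
Shortest route: Arlen–Quorn–Neston–Tarn = $15.5.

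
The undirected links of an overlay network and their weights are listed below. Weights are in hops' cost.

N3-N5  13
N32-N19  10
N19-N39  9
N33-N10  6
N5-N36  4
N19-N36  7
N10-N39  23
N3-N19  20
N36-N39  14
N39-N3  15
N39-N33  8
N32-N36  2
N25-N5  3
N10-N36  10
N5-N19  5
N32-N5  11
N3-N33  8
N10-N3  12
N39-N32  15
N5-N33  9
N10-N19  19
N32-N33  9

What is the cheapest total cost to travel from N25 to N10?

Enumerating some paths:
N25 - N5 - N36 - N32 - N33 - N10: 3+4+2+9+6 = 24
N25 - N5 - N33 - N10: 3+9+6 = 18
N25 - N5 - N36 - N10: 3+4+10 = 17
Cheapest is N25 - N5 - N36 - N10 at 17 hops' cost.

17 hops' cost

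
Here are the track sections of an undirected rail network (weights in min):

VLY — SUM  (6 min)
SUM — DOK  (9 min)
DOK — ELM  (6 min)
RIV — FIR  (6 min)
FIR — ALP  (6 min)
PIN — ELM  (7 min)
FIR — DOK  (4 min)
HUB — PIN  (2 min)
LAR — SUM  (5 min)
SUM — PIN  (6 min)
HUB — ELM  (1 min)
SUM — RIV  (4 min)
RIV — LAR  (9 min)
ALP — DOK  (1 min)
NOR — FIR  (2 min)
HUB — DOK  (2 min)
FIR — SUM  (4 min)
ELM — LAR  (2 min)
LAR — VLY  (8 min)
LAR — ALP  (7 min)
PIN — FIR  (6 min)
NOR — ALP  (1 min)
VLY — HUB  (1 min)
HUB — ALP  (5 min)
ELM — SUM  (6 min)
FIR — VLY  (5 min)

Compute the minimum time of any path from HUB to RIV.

Candidate routes:
HUB–ELM–SUM–RIV: 1+6+4 = 11
HUB–PIN–SUM–RIV: 2+6+4 = 12
HUB–ELM–LAR–RIV: 1+2+9 = 12
Cheapest is HUB–ELM–SUM–RIV at 11 min.

11 min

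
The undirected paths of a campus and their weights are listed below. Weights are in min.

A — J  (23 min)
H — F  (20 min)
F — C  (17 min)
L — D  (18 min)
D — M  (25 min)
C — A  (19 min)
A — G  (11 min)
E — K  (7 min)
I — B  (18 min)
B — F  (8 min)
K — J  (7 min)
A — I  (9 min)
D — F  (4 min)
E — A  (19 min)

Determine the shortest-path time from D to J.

62 min

Compare a few routes:
D → F → B → I → A → E → K → J: 4+8+18+9+19+7+7 = 72
D → F → C → A → J: 4+17+19+23 = 63
D → F → B → I → A → J: 4+8+18+9+23 = 62
Cheapest is D → F → B → I → A → J at 62 min.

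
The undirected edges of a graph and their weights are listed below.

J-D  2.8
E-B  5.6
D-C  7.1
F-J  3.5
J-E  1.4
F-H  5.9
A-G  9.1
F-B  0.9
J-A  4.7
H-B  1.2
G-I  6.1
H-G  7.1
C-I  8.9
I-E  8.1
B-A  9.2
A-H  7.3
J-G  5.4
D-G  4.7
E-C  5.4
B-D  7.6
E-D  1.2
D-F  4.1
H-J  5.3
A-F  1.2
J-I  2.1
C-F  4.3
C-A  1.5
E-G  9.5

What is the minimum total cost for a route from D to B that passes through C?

10.2

Shortest D→C: D → E → C = 6.6
Best C to B: C → A → F → B costing 3.6
Total via C: 6.6 + 3.6 = 10.2.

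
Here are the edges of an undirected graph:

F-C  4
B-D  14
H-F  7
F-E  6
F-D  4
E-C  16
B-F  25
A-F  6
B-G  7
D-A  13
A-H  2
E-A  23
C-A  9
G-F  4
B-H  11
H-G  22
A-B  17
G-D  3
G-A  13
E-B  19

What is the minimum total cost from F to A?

6

Enumerating some paths:
F - H - A: 7+2 = 9
F - A: 6 = 6
F - C - A: 4+9 = 13
Cheapest is F - A at 6.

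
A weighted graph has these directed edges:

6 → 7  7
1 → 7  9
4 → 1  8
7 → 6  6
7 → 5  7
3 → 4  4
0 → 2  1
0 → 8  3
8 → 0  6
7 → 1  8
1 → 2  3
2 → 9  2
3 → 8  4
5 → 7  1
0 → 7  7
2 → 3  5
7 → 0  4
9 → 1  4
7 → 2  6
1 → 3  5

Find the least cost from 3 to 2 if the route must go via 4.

15

Shortest 3→4: 3–4 = 4
Best 4 to 2: 4–1–2 costing 11
Total via 4: 4 + 11 = 15.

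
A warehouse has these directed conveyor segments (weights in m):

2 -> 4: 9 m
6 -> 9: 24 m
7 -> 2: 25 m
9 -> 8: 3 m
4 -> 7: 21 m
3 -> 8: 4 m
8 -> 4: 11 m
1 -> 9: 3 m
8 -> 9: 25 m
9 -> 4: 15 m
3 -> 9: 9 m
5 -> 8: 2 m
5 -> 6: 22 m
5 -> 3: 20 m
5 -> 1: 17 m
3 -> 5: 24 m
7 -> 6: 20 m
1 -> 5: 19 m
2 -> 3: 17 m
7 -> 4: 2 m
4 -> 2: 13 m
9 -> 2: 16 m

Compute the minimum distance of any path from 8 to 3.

Shortest distances from 8:
8: 0
4: 11  (via 8)
2: 24  (via 4)
9: 25  (via 8)
7: 32  (via 4)
3: 41  (via 2)
Shortest route: 8–4–2–3 = 41 m.

41 m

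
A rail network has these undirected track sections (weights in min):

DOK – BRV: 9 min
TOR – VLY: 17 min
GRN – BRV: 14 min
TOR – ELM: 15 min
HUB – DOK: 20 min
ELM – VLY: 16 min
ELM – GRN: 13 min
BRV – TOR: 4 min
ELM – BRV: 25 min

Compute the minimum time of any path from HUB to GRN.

43 min

Candidate routes:
HUB → DOK → BRV → GRN: 20+9+14 = 43
HUB → DOK → BRV → TOR → ELM → GRN: 20+9+4+15+13 = 61
The minimum is 43 min via HUB → DOK → BRV → GRN.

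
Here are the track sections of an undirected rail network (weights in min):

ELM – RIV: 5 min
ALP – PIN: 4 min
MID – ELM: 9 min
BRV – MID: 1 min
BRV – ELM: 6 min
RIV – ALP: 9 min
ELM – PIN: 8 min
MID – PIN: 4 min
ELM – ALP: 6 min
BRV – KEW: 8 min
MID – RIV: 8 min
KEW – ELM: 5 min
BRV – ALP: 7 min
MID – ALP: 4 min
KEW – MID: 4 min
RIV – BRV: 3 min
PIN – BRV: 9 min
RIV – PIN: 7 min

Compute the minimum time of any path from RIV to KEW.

Running Dijkstra from RIV:
RIV: 0
BRV: 3  (via RIV)
MID: 4  (via BRV)
ELM: 5  (via RIV)
PIN: 7  (via RIV)
KEW: 8  (via MID)
Shortest route: RIV–BRV–MID–KEW = 8 min.

8 min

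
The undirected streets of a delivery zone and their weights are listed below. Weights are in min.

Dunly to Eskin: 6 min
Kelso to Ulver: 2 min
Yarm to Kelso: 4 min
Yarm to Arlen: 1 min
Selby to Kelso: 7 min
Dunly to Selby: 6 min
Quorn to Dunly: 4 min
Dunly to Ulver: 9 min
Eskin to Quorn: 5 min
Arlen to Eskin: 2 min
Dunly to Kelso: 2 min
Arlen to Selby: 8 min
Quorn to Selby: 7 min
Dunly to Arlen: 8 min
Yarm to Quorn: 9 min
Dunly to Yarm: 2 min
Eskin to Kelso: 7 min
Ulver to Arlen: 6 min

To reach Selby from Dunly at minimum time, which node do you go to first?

Selby

Enumerating some paths:
Dunly - Selby: 6 = 6
Dunly - Yarm - Arlen - Selby: 2+1+8 = 11
Dunly - Kelso - Selby: 2+7 = 9
Dunly - Quorn - Selby: 4+7 = 11
Cheapest is Dunly - Selby at 6 min.
So from Dunly the first move is to Selby.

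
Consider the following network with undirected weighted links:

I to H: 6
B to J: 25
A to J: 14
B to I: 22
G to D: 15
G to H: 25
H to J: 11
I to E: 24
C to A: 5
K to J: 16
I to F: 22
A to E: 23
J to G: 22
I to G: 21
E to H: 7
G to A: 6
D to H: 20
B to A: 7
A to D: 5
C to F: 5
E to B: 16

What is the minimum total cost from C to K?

35

Running Dijkstra from C:
C: 0
A: 5  (via C)
F: 5  (via C)
D: 10  (via A)
G: 11  (via A)
B: 12  (via A)
J: 19  (via A)
I: 27  (via F)
E: 28  (via A)
H: 30  (via D)
K: 35  (via J)
Shortest route: C → A → J → K = 35.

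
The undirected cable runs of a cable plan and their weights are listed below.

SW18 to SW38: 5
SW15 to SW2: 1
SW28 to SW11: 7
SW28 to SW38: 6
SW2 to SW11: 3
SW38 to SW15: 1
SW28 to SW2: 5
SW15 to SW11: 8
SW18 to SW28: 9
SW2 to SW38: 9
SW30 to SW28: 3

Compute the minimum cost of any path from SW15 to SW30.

9

Compare a few routes:
SW15 - SW38 - SW28 - SW30: 1+6+3 = 10
SW15 - SW2 - SW28 - SW30: 1+5+3 = 9
The minimum is 9 via SW15 - SW2 - SW28 - SW30.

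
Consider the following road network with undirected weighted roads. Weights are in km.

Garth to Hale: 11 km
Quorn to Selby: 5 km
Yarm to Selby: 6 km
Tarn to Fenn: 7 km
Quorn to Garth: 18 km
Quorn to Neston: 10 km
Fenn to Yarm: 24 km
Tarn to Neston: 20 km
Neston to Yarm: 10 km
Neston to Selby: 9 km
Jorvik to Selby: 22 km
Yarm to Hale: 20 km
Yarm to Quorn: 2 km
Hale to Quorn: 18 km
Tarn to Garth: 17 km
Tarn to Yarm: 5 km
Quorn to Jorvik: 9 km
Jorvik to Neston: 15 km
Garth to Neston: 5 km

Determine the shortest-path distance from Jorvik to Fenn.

Settle nodes by increasing distance from Jorvik:
Jorvik: 0
Quorn: 9  (via Jorvik)
Yarm: 11  (via Quorn)
Selby: 14  (via Quorn)
Neston: 15  (via Jorvik)
Tarn: 16  (via Yarm)
Garth: 20  (via Neston)
Fenn: 23  (via Tarn)
Shortest route: Jorvik–Quorn–Yarm–Tarn–Fenn = 23 km.

23 km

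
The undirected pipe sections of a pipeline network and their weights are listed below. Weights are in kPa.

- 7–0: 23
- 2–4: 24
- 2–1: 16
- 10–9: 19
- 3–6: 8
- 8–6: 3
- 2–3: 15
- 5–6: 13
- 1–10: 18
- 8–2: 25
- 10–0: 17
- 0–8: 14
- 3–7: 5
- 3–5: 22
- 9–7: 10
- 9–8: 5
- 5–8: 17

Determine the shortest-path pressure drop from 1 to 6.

Shortest distances from 1:
1: 0
2: 16  (via 1)
10: 18  (via 1)
3: 31  (via 2)
0: 35  (via 10)
7: 36  (via 3)
9: 37  (via 10)
6: 39  (via 3)
Shortest route: 1–2–3–6 = 39 kPa.

39 kPa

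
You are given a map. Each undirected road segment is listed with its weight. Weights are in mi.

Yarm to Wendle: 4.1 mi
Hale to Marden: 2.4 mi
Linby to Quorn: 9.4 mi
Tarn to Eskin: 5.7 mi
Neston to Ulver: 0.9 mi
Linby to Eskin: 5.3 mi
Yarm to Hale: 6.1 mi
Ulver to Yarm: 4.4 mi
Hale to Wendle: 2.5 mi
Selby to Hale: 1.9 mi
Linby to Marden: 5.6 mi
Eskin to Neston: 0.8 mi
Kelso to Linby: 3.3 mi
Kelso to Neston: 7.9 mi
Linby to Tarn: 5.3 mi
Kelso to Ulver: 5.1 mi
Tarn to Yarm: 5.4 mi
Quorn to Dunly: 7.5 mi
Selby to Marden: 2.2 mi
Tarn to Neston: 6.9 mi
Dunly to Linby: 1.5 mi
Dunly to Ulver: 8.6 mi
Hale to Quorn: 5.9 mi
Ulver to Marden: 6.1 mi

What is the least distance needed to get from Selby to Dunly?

9.3 mi

Compare a few routes:
Selby–Hale–Marden–Linby–Dunly: 1.9+2.4+5.6+1.5 = 11.4
Selby–Marden–Linby–Dunly: 2.2+5.6+1.5 = 9.3
The minimum is 9.3 mi via Selby–Marden–Linby–Dunly.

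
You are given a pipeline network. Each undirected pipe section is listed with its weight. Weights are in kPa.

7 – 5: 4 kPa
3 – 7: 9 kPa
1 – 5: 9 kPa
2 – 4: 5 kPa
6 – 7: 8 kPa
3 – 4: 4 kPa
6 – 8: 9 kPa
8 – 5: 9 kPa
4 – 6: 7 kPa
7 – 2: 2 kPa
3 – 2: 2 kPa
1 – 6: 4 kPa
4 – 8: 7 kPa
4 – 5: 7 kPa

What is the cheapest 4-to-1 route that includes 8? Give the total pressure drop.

Shortest 4→8: 4 → 8 = 7
Shortest 8→1: 8 → 6 → 1 = 13
Total via 8: 7 + 13 = 20 kPa.

20 kPa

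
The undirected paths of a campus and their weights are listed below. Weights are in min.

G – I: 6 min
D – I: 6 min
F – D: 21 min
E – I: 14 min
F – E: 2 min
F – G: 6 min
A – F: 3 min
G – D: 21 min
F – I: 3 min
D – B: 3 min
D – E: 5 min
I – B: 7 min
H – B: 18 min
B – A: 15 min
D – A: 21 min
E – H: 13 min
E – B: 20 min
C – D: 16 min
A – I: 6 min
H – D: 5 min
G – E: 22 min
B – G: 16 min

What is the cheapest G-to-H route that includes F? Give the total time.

18 min

Best G to F: G–F costing 6
Best F to H: F–E–D–H costing 12
Total via F: 6 + 12 = 18 min.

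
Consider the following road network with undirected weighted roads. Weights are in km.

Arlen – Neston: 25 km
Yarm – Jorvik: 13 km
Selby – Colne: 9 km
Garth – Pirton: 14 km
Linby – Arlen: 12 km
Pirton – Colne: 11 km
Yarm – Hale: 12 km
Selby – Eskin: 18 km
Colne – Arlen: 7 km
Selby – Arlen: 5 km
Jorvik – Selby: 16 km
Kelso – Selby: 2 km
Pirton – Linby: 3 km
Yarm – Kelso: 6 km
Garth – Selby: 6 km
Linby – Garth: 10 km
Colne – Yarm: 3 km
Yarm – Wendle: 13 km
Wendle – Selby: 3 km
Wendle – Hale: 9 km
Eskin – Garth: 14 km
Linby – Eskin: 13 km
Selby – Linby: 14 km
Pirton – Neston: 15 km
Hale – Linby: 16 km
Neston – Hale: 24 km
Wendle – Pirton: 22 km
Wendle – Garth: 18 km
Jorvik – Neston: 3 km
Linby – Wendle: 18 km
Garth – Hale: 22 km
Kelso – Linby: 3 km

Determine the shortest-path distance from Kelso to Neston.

21 km

Enumerating some paths:
Kelso → Linby → Pirton → Neston: 3+3+15 = 21
Kelso → Selby → Colne → Yarm → Jorvik → Neston: 2+9+3+13+3 = 30
Kelso → Yarm → Jorvik → Neston: 6+13+3 = 22
Cheapest is Kelso → Linby → Pirton → Neston at 21 km.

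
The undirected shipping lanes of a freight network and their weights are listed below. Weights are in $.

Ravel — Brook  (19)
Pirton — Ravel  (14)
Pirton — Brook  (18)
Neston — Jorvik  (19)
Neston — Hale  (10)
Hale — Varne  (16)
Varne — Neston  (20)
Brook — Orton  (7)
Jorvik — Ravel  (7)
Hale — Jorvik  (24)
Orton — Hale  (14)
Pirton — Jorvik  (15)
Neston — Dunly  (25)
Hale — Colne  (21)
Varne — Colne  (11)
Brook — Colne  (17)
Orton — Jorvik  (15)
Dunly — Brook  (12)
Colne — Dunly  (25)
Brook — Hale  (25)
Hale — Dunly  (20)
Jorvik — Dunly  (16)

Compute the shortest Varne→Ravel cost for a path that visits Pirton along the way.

$60

Best Varne to Pirton: Varne–Colne–Brook–Pirton costing 46
Best Pirton to Ravel: Pirton–Ravel costing 14
Total via Pirton: 46 + 14 = $60.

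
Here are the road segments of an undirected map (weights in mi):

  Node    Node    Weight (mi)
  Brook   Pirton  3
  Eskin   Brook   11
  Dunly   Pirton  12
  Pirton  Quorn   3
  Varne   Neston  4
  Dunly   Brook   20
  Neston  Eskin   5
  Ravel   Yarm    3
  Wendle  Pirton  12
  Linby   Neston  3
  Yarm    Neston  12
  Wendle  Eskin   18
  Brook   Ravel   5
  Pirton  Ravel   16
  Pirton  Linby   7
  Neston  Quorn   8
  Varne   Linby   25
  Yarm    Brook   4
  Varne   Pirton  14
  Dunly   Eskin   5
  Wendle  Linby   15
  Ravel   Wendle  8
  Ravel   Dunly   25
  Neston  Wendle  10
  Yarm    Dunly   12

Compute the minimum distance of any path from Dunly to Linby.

13 mi

Shortest distances from Dunly:
Dunly: 0
Eskin: 5  (via Dunly)
Neston: 10  (via Eskin)
Yarm: 12  (via Dunly)
Pirton: 12  (via Dunly)
Linby: 13  (via Neston)
Shortest route: Dunly → Eskin → Neston → Linby = 13 mi.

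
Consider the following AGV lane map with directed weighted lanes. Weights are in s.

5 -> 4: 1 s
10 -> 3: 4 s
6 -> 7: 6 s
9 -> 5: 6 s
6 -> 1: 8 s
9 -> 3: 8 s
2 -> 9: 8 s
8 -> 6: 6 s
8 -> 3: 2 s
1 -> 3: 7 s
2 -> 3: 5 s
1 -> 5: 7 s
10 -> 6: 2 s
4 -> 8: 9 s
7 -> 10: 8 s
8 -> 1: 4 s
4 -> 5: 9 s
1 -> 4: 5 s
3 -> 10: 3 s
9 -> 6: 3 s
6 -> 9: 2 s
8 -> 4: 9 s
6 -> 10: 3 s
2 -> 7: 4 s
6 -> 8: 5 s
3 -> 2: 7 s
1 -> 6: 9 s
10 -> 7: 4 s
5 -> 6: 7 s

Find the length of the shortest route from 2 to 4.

Running Dijkstra from 2:
2: 0
7: 4  (via 2)
3: 5  (via 2)
9: 8  (via 2)
10: 8  (via 3)
6: 10  (via 10)
5: 14  (via 9)
4: 15  (via 5)
Shortest route: 2 → 9 → 5 → 4 = 15 s.

15 s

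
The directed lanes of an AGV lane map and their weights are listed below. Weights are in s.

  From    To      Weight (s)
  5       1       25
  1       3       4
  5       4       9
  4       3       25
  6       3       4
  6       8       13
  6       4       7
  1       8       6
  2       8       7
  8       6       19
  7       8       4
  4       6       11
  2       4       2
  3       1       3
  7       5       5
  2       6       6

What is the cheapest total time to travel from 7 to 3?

Enumerating some paths:
7 - 5 - 4 - 6 - 3: 5+9+11+4 = 29
7 - 5 - 1 - 3: 5+25+4 = 34
7 - 8 - 6 - 3: 4+19+4 = 27
The minimum is 27 s via 7 - 8 - 6 - 3.

27 s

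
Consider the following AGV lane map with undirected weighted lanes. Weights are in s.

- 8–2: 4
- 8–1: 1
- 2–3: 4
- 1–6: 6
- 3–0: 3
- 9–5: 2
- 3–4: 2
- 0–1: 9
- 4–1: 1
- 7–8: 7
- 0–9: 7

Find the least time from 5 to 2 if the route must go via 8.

20 s

Shortest 5→8: 5–9–0–3–4–1–8 = 16
Shortest 8→2: 8–2 = 4
Total via 8: 16 + 4 = 20 s.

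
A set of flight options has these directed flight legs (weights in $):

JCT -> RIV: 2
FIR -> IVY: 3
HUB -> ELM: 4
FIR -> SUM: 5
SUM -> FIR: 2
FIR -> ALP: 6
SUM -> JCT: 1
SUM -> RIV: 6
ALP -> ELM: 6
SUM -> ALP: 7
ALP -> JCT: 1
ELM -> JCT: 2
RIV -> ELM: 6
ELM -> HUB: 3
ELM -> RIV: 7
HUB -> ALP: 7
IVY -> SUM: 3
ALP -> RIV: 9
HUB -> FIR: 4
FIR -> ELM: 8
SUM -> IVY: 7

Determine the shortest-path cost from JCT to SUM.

$20

Shortest distances from JCT:
JCT: 0
RIV: 2  (via JCT)
ELM: 8  (via RIV)
HUB: 11  (via ELM)
FIR: 15  (via HUB)
ALP: 18  (via HUB)
IVY: 18  (via FIR)
SUM: 20  (via FIR)
Shortest route: JCT–RIV–ELM–HUB–FIR–SUM = $20.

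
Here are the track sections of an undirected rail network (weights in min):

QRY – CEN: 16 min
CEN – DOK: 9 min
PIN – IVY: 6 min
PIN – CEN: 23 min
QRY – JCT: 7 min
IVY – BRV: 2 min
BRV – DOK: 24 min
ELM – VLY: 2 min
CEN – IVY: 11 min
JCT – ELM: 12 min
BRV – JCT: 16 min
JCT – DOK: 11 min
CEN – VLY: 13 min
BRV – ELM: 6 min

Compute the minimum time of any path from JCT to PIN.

24 min

Settle nodes by increasing distance from JCT:
JCT: 0
QRY: 7  (via JCT)
DOK: 11  (via JCT)
ELM: 12  (via JCT)
VLY: 14  (via ELM)
BRV: 16  (via JCT)
IVY: 18  (via BRV)
CEN: 20  (via DOK)
PIN: 24  (via IVY)
Shortest route: JCT → BRV → IVY → PIN = 24 min.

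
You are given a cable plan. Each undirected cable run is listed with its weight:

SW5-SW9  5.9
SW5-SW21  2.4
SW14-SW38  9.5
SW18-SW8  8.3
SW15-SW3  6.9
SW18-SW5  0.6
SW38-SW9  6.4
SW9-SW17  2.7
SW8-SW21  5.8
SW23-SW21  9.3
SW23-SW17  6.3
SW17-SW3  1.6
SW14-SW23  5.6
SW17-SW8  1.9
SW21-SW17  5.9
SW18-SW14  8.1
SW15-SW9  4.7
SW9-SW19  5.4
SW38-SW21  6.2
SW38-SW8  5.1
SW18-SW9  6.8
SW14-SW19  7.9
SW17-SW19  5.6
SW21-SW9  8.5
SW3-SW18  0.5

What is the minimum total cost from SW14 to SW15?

15.5

Shortest distances from SW14:
SW14: 0
SW23: 5.6  (via SW14)
SW19: 7.9  (via SW14)
SW18: 8.1  (via SW14)
SW3: 8.6  (via SW18)
SW5: 8.7  (via SW18)
SW38: 9.5  (via SW14)
SW17: 10.2  (via SW3)
SW21: 11.1  (via SW5)
SW8: 12.1  (via SW17)
SW9: 12.9  (via SW17)
SW15: 15.5  (via SW3)
Shortest route: SW14–SW18–SW3–SW15 = 15.5.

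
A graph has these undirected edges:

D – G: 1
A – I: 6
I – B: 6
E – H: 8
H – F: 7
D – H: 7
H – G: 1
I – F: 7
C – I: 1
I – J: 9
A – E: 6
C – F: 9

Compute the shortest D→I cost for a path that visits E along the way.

Best D to E: D → G → H → E costing 10
Best E to I: E → A → I costing 12
Total via E: 10 + 12 = 22.

22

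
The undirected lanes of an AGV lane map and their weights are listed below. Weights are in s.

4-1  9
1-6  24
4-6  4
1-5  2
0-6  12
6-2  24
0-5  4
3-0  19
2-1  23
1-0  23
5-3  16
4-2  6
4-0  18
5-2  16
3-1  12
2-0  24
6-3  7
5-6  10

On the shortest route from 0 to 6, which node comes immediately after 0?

Compare a few routes:
0 - 5 - 6: 4+10 = 14
0 - 6: 12 = 12
The minimum is 12 s via 0 - 6.
So from 0 the first move is to 6.

6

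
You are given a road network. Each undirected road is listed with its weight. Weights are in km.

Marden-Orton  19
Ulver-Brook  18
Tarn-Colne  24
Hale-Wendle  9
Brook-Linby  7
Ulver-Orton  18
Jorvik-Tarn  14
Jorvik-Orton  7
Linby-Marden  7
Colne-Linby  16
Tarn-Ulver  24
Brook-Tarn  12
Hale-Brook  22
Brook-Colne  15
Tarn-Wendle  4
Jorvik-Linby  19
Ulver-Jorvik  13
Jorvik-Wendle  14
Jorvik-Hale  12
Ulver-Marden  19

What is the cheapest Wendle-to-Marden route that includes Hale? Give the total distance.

45 km

Shortest Wendle→Hale: Wendle → Hale = 9
Shortest Hale→Marden: Hale → Brook → Linby → Marden = 36
Total via Hale: 9 + 36 = 45 km.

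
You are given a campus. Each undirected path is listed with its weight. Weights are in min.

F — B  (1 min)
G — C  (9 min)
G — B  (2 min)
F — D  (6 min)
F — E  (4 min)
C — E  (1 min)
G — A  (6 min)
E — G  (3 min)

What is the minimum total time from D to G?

9 min

Compare a few routes:
D → F → E → G: 6+4+3 = 13
D → F → B → G: 6+1+2 = 9
Cheapest is D → F → B → G at 9 min.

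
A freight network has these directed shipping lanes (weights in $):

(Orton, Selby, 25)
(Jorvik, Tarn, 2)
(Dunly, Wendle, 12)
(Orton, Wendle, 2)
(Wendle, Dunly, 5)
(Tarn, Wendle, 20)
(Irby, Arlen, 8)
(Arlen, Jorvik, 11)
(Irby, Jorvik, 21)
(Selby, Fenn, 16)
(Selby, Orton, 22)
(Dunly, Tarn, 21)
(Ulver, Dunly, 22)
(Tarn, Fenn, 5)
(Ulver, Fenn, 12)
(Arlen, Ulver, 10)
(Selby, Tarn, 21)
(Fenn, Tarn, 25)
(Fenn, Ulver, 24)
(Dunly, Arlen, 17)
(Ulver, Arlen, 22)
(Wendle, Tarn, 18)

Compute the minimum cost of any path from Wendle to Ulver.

Enumerating some paths:
Wendle → Tarn → Fenn → Ulver: 18+5+24 = 47
Wendle → Dunly → Arlen → Ulver: 5+17+10 = 32
Cheapest is Wendle → Dunly → Arlen → Ulver at $32.

$32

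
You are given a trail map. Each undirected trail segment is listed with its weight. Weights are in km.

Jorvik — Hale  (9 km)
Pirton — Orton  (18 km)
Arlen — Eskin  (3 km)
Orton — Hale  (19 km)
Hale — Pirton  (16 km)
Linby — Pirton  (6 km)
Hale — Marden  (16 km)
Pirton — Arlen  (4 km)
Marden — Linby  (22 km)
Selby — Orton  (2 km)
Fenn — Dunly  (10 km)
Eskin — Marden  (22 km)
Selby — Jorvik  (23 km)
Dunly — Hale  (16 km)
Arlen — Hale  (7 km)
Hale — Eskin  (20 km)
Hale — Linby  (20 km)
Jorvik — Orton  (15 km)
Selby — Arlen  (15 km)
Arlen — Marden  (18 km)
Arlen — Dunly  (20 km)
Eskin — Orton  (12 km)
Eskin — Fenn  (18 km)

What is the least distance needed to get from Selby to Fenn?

Compare a few routes:
Selby–Arlen–Eskin–Fenn: 15+3+18 = 36
Selby–Orton–Eskin–Fenn: 2+12+18 = 32
Selby–Arlen–Dunly–Fenn: 15+20+10 = 45
Cheapest is Selby–Orton–Eskin–Fenn at 32 km.

32 km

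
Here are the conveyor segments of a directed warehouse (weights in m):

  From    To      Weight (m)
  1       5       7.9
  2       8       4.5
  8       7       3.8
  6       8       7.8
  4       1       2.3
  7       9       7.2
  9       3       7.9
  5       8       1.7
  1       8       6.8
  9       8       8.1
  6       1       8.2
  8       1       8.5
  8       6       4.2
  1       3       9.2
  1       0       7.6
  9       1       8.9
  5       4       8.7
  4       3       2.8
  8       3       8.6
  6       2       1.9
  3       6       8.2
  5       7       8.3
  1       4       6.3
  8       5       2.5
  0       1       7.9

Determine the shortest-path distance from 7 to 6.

Compare a few routes:
7–9–3–6: 7.2+7.9+8.2 = 23.3
7–9–8–6: 7.2+8.1+4.2 = 19.5
7–9–1–8–6: 7.2+8.9+6.8+4.2 = 27.1
Cheapest is 7–9–8–6 at 19.5 m.

19.5 m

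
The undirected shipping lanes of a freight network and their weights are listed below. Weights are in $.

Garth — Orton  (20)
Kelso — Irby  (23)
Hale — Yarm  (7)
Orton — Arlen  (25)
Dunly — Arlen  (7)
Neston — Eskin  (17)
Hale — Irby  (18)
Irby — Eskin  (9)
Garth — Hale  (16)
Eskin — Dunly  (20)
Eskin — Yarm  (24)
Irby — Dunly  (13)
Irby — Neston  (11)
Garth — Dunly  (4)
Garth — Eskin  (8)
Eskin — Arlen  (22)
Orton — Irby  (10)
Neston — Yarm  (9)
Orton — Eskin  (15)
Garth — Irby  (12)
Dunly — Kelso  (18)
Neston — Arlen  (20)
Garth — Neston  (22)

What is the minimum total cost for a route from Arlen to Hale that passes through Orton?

Shortest Arlen→Orton: Arlen → Orton = 25
Best Orton to Hale: Orton → Irby → Hale costing 28
Total via Orton: 25 + 28 = $53.

$53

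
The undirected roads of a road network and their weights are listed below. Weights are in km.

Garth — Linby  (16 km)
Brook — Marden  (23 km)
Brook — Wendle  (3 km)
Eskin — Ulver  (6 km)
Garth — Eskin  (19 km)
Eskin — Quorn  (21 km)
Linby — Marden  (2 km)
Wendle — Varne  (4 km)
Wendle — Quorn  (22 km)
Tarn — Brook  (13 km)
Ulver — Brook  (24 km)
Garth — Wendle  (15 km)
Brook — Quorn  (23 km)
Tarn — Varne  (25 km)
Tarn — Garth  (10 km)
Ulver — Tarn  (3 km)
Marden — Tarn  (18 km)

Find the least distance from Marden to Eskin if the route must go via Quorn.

Best Marden to Quorn: Marden–Brook–Quorn costing 46
Best Quorn to Eskin: Quorn–Eskin costing 21
Total via Quorn: 46 + 21 = 67 km.

67 km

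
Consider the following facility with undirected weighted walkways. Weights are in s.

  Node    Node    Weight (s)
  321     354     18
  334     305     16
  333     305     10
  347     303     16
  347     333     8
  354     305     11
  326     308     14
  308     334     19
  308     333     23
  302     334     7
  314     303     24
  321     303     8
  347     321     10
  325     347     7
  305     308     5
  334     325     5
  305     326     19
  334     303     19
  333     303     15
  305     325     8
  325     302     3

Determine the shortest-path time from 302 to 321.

20 s

Running Dijkstra from 302:
302: 0
325: 3  (via 302)
334: 7  (via 302)
347: 10  (via 325)
305: 11  (via 325)
308: 16  (via 305)
333: 18  (via 347)
321: 20  (via 347)
Shortest route: 302 → 325 → 347 → 321 = 20 s.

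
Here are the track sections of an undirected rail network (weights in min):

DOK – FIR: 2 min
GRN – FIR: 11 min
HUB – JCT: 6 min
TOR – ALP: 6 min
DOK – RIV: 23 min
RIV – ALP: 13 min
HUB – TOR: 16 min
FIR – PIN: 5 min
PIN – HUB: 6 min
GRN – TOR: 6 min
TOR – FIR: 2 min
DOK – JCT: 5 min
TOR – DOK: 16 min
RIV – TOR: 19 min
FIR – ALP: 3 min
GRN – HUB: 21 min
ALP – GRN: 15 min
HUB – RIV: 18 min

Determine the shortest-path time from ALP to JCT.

10 min

Candidate routes:
ALP–FIR–DOK–JCT: 3+2+5 = 10
ALP–TOR–FIR–DOK–JCT: 6+2+2+5 = 15
ALP–FIR–PIN–HUB–JCT: 3+5+6+6 = 20
ALP–TOR–FIR–PIN–HUB–JCT: 6+2+5+6+6 = 25
The minimum is 10 min via ALP–FIR–DOK–JCT.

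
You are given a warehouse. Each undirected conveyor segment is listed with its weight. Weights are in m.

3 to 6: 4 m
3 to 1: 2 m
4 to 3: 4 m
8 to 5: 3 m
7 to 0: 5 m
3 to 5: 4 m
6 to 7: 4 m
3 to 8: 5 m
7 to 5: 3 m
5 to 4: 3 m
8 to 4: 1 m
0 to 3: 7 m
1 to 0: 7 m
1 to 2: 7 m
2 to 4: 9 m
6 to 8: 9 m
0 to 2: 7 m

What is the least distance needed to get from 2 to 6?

13 m

Candidate routes:
2–1–3–6: 7+2+4 = 13
2–0–7–6: 7+5+4 = 16
The minimum is 13 m via 2–1–3–6.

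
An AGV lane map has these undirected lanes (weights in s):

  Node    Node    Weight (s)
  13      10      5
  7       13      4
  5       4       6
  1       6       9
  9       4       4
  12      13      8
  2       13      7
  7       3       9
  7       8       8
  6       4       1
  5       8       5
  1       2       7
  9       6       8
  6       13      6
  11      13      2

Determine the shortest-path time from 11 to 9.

Settle nodes by increasing distance from 11:
11: 0
13: 2  (via 11)
7: 6  (via 13)
10: 7  (via 13)
6: 8  (via 13)
2: 9  (via 13)
4: 9  (via 6)
12: 10  (via 13)
9: 13  (via 4)
Shortest route: 11 → 13 → 6 → 4 → 9 = 13 s.

13 s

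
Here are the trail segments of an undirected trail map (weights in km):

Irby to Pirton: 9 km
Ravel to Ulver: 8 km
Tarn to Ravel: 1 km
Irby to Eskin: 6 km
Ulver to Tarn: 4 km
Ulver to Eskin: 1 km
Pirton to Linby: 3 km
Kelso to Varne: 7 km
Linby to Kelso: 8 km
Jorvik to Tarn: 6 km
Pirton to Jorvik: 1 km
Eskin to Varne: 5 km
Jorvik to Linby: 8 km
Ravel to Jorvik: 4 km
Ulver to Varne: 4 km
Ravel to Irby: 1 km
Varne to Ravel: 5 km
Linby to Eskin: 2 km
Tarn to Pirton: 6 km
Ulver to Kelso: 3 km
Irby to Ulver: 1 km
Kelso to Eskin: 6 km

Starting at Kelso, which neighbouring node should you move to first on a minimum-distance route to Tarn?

Enumerating some paths:
Kelso - Eskin - Ulver - Irby - Ravel - Tarn: 6+1+1+1+1 = 10
Kelso - Eskin - Ulver - Tarn: 6+1+4 = 11
Kelso - Ulver - Irby - Ravel - Tarn: 3+1+1+1 = 6
Kelso - Ulver - Tarn: 3+4 = 7
Cheapest is Kelso - Ulver - Irby - Ravel - Tarn at 6 km.
So from Kelso the first move is to Ulver.

Ulver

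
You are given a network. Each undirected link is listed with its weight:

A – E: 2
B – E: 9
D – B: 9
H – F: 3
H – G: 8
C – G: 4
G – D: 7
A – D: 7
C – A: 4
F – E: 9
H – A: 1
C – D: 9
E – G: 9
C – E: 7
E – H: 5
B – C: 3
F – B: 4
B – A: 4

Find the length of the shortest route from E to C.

Enumerating some paths:
E–A–C: 2+4 = 6
E–C: 7 = 7
E–A–B–C: 2+4+3 = 9
The minimum is 6 via E–A–C.

6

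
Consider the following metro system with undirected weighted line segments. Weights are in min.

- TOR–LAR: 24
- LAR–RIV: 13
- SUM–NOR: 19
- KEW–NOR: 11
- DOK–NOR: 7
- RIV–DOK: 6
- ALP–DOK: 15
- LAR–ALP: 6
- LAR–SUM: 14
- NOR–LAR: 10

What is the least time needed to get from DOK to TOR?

41 min

Candidate routes:
DOK - NOR - LAR - TOR: 7+10+24 = 41
DOK - RIV - LAR - TOR: 6+13+24 = 43
Cheapest is DOK - NOR - LAR - TOR at 41 min.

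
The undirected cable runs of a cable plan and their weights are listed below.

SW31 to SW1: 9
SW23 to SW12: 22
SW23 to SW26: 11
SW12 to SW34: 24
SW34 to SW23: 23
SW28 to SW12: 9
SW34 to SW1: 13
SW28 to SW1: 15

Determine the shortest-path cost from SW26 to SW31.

56

Shortest distances from SW26:
SW26: 0
SW23: 11  (via SW26)
SW12: 33  (via SW23)
SW34: 34  (via SW23)
SW28: 42  (via SW12)
SW1: 47  (via SW34)
SW31: 56  (via SW1)
Shortest route: SW26 → SW23 → SW34 → SW1 → SW31 = 56.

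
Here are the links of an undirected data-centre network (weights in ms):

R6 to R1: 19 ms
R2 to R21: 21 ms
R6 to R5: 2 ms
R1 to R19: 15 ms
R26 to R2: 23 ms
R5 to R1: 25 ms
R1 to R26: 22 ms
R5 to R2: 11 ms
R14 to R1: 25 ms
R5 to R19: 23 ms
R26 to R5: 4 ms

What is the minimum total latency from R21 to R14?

78 ms

Compare a few routes:
R21 - R2 - R5 - R6 - R1 - R14: 21+11+2+19+25 = 78
R21 - R2 - R5 - R1 - R14: 21+11+25+25 = 82
The minimum is 78 ms via R21 - R2 - R5 - R6 - R1 - R14.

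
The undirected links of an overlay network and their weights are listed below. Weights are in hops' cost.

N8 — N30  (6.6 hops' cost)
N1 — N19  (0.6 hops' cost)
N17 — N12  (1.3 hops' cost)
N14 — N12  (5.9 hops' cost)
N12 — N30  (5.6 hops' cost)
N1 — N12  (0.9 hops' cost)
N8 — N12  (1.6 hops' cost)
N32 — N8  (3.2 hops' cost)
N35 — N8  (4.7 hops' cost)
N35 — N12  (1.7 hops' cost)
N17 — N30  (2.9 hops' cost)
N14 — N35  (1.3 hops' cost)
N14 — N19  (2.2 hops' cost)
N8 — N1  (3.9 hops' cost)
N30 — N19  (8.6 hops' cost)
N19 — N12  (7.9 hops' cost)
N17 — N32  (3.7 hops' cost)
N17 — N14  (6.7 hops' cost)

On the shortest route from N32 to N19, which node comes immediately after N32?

N8

Candidate routes:
N32–N8–N12–N1–N19: 3.2+1.6+0.9+0.6 = 6.3
N32–N17–N12–N1–N19: 3.7+1.3+0.9+0.6 = 6.5
N32–N8–N12–N35–N14–N19: 3.2+1.6+1.7+1.3+2.2 = 10
N32–N8–N1–N19: 3.2+3.9+0.6 = 7.7
The minimum is 6.3 hops' cost via N32–N8–N12–N1–N19.
So from N32 the first move is to N8.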